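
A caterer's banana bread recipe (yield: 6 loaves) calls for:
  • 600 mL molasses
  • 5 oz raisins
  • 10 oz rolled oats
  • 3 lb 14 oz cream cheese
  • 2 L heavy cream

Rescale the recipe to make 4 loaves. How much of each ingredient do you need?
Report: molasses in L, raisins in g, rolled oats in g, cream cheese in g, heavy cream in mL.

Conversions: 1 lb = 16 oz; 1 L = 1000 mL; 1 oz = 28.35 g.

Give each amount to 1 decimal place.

molasses: 0.4 L; raisins: 94.5 g; rolled oats: 189.0 g; cream cheese: 1171.8 g; heavy cream: 1333.3 mL

Scaling factor: 4/6 = 2/3.
molasses: 600 mL × 2/3 ÷ 1000 mL/L = 0.4 L
raisins: 5 oz × 2/3 × 28.35 g/oz = 94.5 g
rolled oats: 10 oz × 2/3 × 28.35 g/oz = 189.0 g
cream cheese: (3 lb + 14 oz = 3.875 lb) × 2/3 × 16 oz/lb × 28.35 g/oz = 1171.8 g
heavy cream: 2 L × 2/3 × 1000 mL/L ≈ 1333.3 mL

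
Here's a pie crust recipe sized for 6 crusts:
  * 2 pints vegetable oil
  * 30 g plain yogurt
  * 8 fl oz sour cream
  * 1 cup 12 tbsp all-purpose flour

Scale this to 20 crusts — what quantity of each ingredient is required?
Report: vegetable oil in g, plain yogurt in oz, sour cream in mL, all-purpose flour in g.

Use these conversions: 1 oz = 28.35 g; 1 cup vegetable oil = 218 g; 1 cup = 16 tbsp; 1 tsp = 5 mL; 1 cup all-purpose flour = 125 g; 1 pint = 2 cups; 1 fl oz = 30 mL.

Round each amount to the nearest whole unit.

Scaling factor: 20/6 = 10/3.
vegetable oil: 2 pint × 10/3 × 2 cup/pint × 218 g/cup ≈ 2907 g
plain yogurt: 30 g × 10/3 ÷ 28.35 g/oz ≈ 4 oz
sour cream: 8 fl oz × 10/3 × 30 mL/fl oz = 800 mL
all-purpose flour: (1 cup + 12 tbsp = 1.75 cup) × 10/3 × 125 g/cup ≈ 729 g

vegetable oil: 2907 g; plain yogurt: 4 oz; sour cream: 800 mL; all-purpose flour: 729 g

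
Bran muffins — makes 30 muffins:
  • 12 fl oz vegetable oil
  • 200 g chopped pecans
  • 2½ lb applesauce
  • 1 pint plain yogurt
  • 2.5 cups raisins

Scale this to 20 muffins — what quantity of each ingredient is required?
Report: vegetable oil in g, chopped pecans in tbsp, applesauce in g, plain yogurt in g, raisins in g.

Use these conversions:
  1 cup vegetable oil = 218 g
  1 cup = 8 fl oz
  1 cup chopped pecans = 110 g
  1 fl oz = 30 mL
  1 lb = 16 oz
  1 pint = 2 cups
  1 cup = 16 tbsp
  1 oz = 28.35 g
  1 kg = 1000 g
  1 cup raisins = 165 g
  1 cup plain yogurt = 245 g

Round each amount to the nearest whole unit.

Scaling factor: 20/30 = 2/3.
vegetable oil: 12 fl oz × 2/3 ÷ 8 fl oz/cup × 218 g/cup = 218 g
chopped pecans: 200 g × 2/3 ÷ 110 g/cup × 16 tbsp/cup ≈ 19 tbsp
applesauce: 2.5 lb × 2/3 × 16 oz/lb × 28.35 g/oz = 756 g
plain yogurt: 1 pint × 2/3 × 2 cup/pint × 245 g/cup ≈ 327 g
raisins: 2.5 cup × 2/3 × 165 g/cup = 275 g

vegetable oil: 218 g; chopped pecans: 19 tbsp; applesauce: 756 g; plain yogurt: 327 g; raisins: 275 g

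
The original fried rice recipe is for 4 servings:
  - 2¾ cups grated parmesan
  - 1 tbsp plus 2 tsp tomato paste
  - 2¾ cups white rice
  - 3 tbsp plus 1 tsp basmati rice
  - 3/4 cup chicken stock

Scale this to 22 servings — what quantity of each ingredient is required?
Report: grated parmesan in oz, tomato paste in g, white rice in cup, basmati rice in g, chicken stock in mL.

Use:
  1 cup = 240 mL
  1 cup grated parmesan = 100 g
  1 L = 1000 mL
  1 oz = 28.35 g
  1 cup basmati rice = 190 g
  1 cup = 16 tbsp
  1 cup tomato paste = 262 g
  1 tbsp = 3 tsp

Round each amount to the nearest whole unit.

Scaling factor: 22/4 = 11/2 = 5.5.
grated parmesan: 2.75 cup × 11/2 × 100 g/cup ÷ 28.35 g/oz ≈ 53 oz
tomato paste: (1 tbsp + 2 tsp = 5/3 tbsp) × 11/2 ÷ 16 tbsp/cup × 262 g/cup ≈ 150 g
white rice: 2.75 cup × 11/2 ≈ 15 cup
basmati rice: (3 tbsp + 1 tsp = 10/3 tbsp) × 11/2 ÷ 16 tbsp/cup × 190 g/cup ≈ 218 g
chicken stock: 0.75 cup × 11/2 × 240 mL/cup = 990 mL

grated parmesan: 53 oz; tomato paste: 150 g; white rice: 15 cup; basmati rice: 218 g; chicken stock: 990 mL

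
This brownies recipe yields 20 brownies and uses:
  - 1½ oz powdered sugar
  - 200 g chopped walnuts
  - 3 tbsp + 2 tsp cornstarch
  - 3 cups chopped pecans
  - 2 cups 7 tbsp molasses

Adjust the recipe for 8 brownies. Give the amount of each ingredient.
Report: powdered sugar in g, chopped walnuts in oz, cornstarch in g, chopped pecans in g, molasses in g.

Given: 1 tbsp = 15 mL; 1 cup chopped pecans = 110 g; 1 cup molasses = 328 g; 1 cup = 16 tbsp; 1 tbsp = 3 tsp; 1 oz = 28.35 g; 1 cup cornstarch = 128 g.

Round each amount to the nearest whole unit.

Scaling factor: 8/20 = 2/5 = 0.4.
powdered sugar: 1.5 oz × 2/5 × 28.35 g/oz ≈ 17 g
chopped walnuts: 200 g × 2/5 ÷ 28.35 g/oz ≈ 3 oz
cornstarch: (3 tbsp + 2 tsp = 11/3 tbsp) × 2/5 ÷ 16 tbsp/cup × 128 g/cup ≈ 12 g
chopped pecans: 3 cup × 2/5 × 110 g/cup = 132 g
molasses: (2 cup + 7 tbsp = 2.4375 cup) × 2/5 × 328 g/cup ≈ 320 g

powdered sugar: 17 g; chopped walnuts: 3 oz; cornstarch: 12 g; chopped pecans: 132 g; molasses: 320 g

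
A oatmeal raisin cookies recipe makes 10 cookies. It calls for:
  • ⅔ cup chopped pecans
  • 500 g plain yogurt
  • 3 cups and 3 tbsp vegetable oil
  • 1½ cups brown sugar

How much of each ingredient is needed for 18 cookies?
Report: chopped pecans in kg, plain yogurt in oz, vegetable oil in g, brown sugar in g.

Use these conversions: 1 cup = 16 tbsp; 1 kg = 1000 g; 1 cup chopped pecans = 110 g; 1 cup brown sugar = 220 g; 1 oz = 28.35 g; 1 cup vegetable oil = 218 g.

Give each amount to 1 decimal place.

Scaling factor: 18/10 = 9/5 = 1.8.
chopped pecans: 2/3 cup × 9/5 × 110 g/cup ÷ 1000 g/kg ≈ 0.1 kg
plain yogurt: 500 g × 9/5 ÷ 28.35 g/oz ≈ 31.7 oz
vegetable oil: (3 cup + 3 tbsp = 3.1875 cup) × 9/5 × 218 g/cup ≈ 1250.8 g
brown sugar: 1.5 cup × 9/5 × 220 g/cup = 594.0 g

chopped pecans: 0.1 kg; plain yogurt: 31.7 oz; vegetable oil: 1250.8 g; brown sugar: 594.0 g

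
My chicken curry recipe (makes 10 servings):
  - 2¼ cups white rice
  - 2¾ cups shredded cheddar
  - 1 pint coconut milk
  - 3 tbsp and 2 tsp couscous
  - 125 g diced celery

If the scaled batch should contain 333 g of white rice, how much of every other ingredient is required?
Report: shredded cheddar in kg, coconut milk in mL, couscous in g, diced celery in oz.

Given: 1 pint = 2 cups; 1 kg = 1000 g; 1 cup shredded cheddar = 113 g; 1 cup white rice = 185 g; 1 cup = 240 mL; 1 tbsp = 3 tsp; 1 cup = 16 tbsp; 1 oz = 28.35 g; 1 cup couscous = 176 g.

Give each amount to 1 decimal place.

shredded cheddar: 0.2 kg; coconut milk: 384.0 mL; couscous: 32.3 g; diced celery: 3.5 oz

The original recipe has 416.25 g of white rice, so the scaling factor is 333 ÷ 416.25 = 4/5 = 0.8.
shredded cheddar: 2.75 cup × 4/5 × 113 g/cup ÷ 1000 g/kg ≈ 0.2 kg
coconut milk: 1 pint × 4/5 × 2 cup/pint × 240 mL/cup = 384.0 mL
couscous: (3 tbsp + 2 tsp = 11/3 tbsp) × 4/5 ÷ 16 tbsp/cup × 176 g/cup ≈ 32.3 g
diced celery: 125 g × 4/5 ÷ 28.35 g/oz ≈ 3.5 oz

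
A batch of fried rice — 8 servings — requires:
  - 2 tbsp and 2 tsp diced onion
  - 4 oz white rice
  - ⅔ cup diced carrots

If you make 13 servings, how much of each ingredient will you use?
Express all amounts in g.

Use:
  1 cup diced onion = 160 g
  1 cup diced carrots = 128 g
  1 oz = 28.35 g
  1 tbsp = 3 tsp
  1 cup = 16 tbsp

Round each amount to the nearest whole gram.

diced onion: 43 g; white rice: 184 g; diced carrots: 139 g

Scaling factor: 13/8 = 1.625.
diced onion: (2 tbsp + 2 tsp = 8/3 tbsp) × 13/8 ÷ 16 tbsp/cup × 160 g/cup ≈ 43 g
white rice: 4 oz × 13/8 × 28.35 g/oz ≈ 184 g
diced carrots: 2/3 cup × 13/8 × 128 g/cup ≈ 139 g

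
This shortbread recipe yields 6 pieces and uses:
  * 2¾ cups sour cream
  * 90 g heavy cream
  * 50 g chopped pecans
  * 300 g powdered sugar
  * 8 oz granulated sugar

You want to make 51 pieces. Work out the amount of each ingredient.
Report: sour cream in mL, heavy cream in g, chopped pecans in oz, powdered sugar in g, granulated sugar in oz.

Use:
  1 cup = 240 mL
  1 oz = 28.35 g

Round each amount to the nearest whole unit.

sour cream: 5610 mL; heavy cream: 765 g; chopped pecans: 15 oz; powdered sugar: 2550 g; granulated sugar: 68 oz

Scaling factor: 51/6 = 17/2 = 8.5.
sour cream: 2.75 cup × 17/2 × 240 mL/cup = 5610 mL
heavy cream: 90 g × 17/2 = 765 g
chopped pecans: 50 g × 17/2 ÷ 28.35 g/oz ≈ 15 oz
powdered sugar: 300 g × 17/2 = 2550 g
granulated sugar: 8 oz × 17/2 = 68 oz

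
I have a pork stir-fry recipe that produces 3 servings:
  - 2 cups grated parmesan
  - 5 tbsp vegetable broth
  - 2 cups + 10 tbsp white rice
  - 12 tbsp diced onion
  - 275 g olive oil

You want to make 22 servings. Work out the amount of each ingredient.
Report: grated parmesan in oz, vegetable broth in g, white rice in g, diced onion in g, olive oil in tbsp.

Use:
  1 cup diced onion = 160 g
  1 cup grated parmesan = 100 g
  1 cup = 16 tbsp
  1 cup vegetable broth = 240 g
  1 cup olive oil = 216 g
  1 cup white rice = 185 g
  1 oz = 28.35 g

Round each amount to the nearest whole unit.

Scaling factor: 22/3.
grated parmesan: 2 cup × 22/3 × 100 g/cup ÷ 28.35 g/oz ≈ 52 oz
vegetable broth: 5 tbsp × 22/3 ÷ 16 tbsp/cup × 240 g/cup = 550 g
white rice: (2 cup + 10 tbsp = 2.625 cup) × 22/3 × 185 g/cup ≈ 3561 g
diced onion: 12 tbsp × 22/3 ÷ 16 tbsp/cup × 160 g/cup = 880 g
olive oil: 275 g × 22/3 ÷ 216 g/cup × 16 tbsp/cup ≈ 149 tbsp

grated parmesan: 52 oz; vegetable broth: 550 g; white rice: 3561 g; diced onion: 880 g; olive oil: 149 tbsp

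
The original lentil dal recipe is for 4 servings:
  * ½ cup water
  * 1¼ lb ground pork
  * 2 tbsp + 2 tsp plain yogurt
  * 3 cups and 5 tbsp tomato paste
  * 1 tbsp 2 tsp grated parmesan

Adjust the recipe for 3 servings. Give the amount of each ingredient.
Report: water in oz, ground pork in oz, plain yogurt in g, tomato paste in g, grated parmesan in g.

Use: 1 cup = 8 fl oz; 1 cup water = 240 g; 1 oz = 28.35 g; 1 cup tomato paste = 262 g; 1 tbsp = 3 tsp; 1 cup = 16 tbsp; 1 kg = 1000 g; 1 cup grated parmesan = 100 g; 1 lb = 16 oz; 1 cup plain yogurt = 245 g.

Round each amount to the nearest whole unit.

Scaling factor: 3/4 = 0.75.
water: 0.5 cup × 3/4 × 240 g/cup ÷ 28.35 g/oz ≈ 3 oz
ground pork: 1.25 lb × 3/4 × 16 oz/lb = 15 oz
plain yogurt: (2 tbsp + 2 tsp = 8/3 tbsp) × 3/4 ÷ 16 tbsp/cup × 245 g/cup ≈ 31 g
tomato paste: (3 cup + 5 tbsp = 3.3125 cup) × 3/4 × 262 g/cup ≈ 651 g
grated parmesan: (1 tbsp + 2 tsp = 5/3 tbsp) × 3/4 ÷ 16 tbsp/cup × 100 g/cup ≈ 8 g

water: 3 oz; ground pork: 15 oz; plain yogurt: 31 g; tomato paste: 651 g; grated parmesan: 8 g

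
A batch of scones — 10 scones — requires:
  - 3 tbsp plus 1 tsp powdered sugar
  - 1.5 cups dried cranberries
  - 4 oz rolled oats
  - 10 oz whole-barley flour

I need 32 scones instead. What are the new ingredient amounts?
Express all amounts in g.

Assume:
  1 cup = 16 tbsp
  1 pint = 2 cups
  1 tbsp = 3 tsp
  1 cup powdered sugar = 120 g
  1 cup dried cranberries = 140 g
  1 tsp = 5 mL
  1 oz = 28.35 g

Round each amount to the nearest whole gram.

powdered sugar: 80 g; dried cranberries: 672 g; rolled oats: 363 g; whole-barley flour: 907 g

Scaling factor: 32/10 = 16/5 = 3.2.
powdered sugar: (3 tbsp + 1 tsp = 10/3 tbsp) × 16/5 ÷ 16 tbsp/cup × 120 g/cup = 80 g
dried cranberries: 1.5 cup × 16/5 × 140 g/cup = 672 g
rolled oats: 4 oz × 16/5 × 28.35 g/oz ≈ 363 g
whole-barley flour: 10 oz × 16/5 × 28.35 g/oz ≈ 907 g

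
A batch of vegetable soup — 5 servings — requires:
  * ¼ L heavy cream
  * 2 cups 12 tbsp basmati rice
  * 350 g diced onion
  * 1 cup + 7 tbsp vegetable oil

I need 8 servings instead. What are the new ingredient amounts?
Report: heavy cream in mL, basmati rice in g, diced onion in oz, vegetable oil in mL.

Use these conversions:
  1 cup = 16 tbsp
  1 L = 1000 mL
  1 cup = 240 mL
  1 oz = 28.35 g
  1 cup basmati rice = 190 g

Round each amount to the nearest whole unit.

Scaling factor: 8/5 = 1.6.
heavy cream: 0.25 L × 8/5 × 1000 mL/L = 400 mL
basmati rice: (2 cup + 12 tbsp = 2.75 cup) × 8/5 × 190 g/cup = 836 g
diced onion: 350 g × 8/5 ÷ 28.35 g/oz ≈ 20 oz
vegetable oil: (1 cup + 7 tbsp = 1.4375 cup) × 8/5 × 240 mL/cup = 552 mL

heavy cream: 400 mL; basmati rice: 836 g; diced onion: 20 oz; vegetable oil: 552 mL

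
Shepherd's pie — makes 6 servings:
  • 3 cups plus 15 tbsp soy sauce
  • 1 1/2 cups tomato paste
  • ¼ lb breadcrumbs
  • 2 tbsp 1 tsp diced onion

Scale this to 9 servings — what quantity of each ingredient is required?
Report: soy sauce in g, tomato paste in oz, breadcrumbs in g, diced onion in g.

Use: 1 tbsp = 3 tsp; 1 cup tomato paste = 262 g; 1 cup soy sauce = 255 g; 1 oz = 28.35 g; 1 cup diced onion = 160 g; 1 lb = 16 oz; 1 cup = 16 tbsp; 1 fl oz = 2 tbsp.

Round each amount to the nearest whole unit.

Scaling factor: 9/6 = 3/2 = 1.5.
soy sauce: (3 cup + 15 tbsp = 3.9375 cup) × 3/2 × 255 g/cup ≈ 1506 g
tomato paste: 1.5 cup × 3/2 × 262 g/cup ÷ 28.35 g/oz ≈ 21 oz
breadcrumbs: 0.25 lb × 3/2 × 16 oz/lb × 28.35 g/oz ≈ 170 g
diced onion: (2 tbsp + 1 tsp = 7/3 tbsp) × 3/2 ÷ 16 tbsp/cup × 160 g/cup = 35 g

soy sauce: 1506 g; tomato paste: 21 oz; breadcrumbs: 170 g; diced onion: 35 g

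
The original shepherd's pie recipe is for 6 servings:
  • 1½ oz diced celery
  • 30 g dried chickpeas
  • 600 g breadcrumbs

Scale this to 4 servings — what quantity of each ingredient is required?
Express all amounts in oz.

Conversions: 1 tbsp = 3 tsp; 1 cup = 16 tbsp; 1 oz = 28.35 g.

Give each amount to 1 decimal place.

Scaling factor: 4/6 = 2/3.
diced celery: 1.5 oz × 2/3 = 1.0 oz
dried chickpeas: 30 g × 2/3 ÷ 28.35 g/oz ≈ 0.7 oz
breadcrumbs: 600 g × 2/3 ÷ 28.35 g/oz ≈ 14.1 oz

diced celery: 1.0 oz; dried chickpeas: 0.7 oz; breadcrumbs: 14.1 oz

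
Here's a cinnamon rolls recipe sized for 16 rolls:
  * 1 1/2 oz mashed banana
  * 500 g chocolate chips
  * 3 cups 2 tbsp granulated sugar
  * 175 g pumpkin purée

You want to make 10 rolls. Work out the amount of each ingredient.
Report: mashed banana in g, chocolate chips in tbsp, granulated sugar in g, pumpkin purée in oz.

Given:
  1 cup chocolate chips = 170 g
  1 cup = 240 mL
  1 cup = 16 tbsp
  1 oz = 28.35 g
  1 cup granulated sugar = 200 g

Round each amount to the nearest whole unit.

Scaling factor: 10/16 = 5/8 = 0.625.
mashed banana: 1.5 oz × 5/8 × 28.35 g/oz ≈ 27 g
chocolate chips: 500 g × 5/8 ÷ 170 g/cup × 16 tbsp/cup ≈ 29 tbsp
granulated sugar: (3 cup + 2 tbsp = 3.125 cup) × 5/8 × 200 g/cup ≈ 391 g
pumpkin purée: 175 g × 5/8 ÷ 28.35 g/oz ≈ 4 oz

mashed banana: 27 g; chocolate chips: 29 tbsp; granulated sugar: 391 g; pumpkin purée: 4 oz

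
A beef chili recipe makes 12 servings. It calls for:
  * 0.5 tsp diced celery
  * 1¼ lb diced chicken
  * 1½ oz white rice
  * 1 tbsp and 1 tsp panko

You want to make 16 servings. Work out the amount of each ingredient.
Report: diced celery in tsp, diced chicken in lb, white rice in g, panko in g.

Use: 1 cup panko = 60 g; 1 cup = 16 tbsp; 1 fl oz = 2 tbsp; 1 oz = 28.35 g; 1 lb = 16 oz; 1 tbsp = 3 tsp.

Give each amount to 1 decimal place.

Scaling factor: 16/12 = 4/3.
diced celery: 0.5 tsp × 4/3 ≈ 0.7 tsp
diced chicken: 1.25 lb × 4/3 ≈ 1.7 lb
white rice: 1.5 oz × 4/3 × 28.35 g/oz = 56.7 g
panko: (1 tbsp + 1 tsp = 4/3 tbsp) × 4/3 ÷ 16 tbsp/cup × 60 g/cup ≈ 6.7 g

diced celery: 0.7 tsp; diced chicken: 1.7 lb; white rice: 56.7 g; panko: 6.7 g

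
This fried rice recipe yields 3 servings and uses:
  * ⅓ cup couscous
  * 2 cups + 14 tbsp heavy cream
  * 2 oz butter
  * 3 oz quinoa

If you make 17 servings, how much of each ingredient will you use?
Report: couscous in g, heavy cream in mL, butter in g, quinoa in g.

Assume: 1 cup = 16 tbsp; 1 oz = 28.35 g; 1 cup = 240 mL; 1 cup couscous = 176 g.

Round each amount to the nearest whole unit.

couscous: 332 g; heavy cream: 3910 mL; butter: 321 g; quinoa: 482 g

Scaling factor: 17/3.
couscous: 1/3 cup × 17/3 × 176 g/cup ≈ 332 g
heavy cream: (2 cup + 14 tbsp = 2.875 cup) × 17/3 × 240 mL/cup = 3910 mL
butter: 2 oz × 17/3 × 28.35 g/oz ≈ 321 g
quinoa: 3 oz × 17/3 × 28.35 g/oz ≈ 482 g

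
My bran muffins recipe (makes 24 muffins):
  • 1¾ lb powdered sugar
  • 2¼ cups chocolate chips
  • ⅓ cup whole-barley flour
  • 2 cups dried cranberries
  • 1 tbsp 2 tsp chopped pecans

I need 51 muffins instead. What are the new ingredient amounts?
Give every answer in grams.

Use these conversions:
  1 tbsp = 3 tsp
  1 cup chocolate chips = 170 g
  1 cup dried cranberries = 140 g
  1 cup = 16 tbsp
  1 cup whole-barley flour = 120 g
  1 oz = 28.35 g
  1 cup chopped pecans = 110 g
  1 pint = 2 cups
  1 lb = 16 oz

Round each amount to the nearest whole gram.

Scaling factor: 51/24 = 17/8 = 2.125.
powdered sugar: 1.75 lb × 17/8 × 16 oz/lb × 28.35 g/oz ≈ 1687 g
chocolate chips: 2.25 cup × 17/8 × 170 g/cup ≈ 813 g
whole-barley flour: 1/3 cup × 17/8 × 120 g/cup = 85 g
dried cranberries: 2 cup × 17/8 × 140 g/cup = 595 g
chopped pecans: (1 tbsp + 2 tsp = 5/3 tbsp) × 17/8 ÷ 16 tbsp/cup × 110 g/cup ≈ 24 g

powdered sugar: 1687 g; chocolate chips: 813 g; whole-barley flour: 85 g; dried cranberries: 595 g; chopped pecans: 24 g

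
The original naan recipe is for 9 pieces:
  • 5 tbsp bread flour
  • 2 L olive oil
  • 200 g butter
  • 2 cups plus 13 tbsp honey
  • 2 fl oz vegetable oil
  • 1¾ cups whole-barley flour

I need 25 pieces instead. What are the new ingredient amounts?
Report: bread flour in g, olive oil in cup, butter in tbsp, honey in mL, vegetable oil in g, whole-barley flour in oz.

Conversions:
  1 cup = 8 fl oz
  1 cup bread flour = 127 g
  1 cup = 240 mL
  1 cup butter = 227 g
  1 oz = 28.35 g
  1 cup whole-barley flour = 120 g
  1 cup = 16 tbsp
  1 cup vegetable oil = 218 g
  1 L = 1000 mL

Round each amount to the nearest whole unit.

Scaling factor: 25/9.
bread flour: 5 tbsp × 25/9 ÷ 16 tbsp/cup × 127 g/cup ≈ 110 g
olive oil: 2 L × 25/9 × 1000 mL/L ÷ 240 mL/cup ≈ 23 cup
butter: 200 g × 25/9 ÷ 227 g/cup × 16 tbsp/cup ≈ 39 tbsp
honey: (2 cup + 13 tbsp = 2.8125 cup) × 25/9 × 240 mL/cup = 1875 mL
vegetable oil: 2 fl oz × 25/9 ÷ 8 fl oz/cup × 218 g/cup ≈ 151 g
whole-barley flour: 1.75 cup × 25/9 × 120 g/cup ÷ 28.35 g/oz ≈ 21 oz

bread flour: 110 g; olive oil: 23 cup; butter: 39 tbsp; honey: 1875 mL; vegetable oil: 151 g; whole-barley flour: 21 oz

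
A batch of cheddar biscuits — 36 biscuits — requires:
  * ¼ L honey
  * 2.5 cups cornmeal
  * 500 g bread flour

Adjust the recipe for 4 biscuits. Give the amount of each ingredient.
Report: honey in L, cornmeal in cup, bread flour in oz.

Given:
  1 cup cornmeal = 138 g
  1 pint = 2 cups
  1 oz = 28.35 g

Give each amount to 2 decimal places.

Scaling factor: 4/36 = 1/9.
honey: 0.25 L × 1/9 ≈ 0.03 L
cornmeal: 2.5 cup × 1/9 ≈ 0.28 cup
bread flour: 500 g × 1/9 ÷ 28.35 g/oz ≈ 1.96 oz

honey: 0.03 L; cornmeal: 0.28 cup; bread flour: 1.96 oz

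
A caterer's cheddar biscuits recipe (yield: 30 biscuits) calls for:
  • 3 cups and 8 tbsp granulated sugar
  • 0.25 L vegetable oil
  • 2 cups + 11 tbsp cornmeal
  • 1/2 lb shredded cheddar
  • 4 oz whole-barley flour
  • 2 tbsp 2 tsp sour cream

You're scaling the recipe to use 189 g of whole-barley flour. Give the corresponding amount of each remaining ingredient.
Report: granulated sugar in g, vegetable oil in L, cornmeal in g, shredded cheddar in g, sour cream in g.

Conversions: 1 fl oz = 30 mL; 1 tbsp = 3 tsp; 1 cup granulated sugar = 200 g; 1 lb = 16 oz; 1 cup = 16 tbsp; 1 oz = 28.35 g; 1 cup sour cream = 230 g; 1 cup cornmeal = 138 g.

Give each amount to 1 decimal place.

The original recipe has 113.4 g of whole-barley flour, so the scaling factor is 189 ÷ 113.4 = 5/3.
granulated sugar: (3 cup + 8 tbsp = 3.5 cup) × 5/3 × 200 g/cup ≈ 1166.7 g
vegetable oil: 0.25 L × 5/3 ≈ 0.4 L
cornmeal: (2 cup + 11 tbsp = 2.6875 cup) × 5/3 × 138 g/cup ≈ 618.1 g
shredded cheddar: 0.5 lb × 5/3 × 16 oz/lb × 28.35 g/oz = 378.0 g
sour cream: (2 tbsp + 2 tsp = 8/3 tbsp) × 5/3 ÷ 16 tbsp/cup × 230 g/cup ≈ 63.9 g

granulated sugar: 1166.7 g; vegetable oil: 0.4 L; cornmeal: 618.1 g; shredded cheddar: 378.0 g; sour cream: 63.9 g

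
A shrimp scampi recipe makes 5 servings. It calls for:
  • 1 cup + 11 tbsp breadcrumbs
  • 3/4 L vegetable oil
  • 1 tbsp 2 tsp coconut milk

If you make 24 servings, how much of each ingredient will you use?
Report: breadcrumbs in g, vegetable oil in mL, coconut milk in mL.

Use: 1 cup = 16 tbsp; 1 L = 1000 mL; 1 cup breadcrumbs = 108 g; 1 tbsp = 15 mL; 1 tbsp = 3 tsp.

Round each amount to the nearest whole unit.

Scaling factor: 24/5 = 4.8.
breadcrumbs: (1 cup + 11 tbsp = 1.6875 cup) × 24/5 × 108 g/cup ≈ 875 g
vegetable oil: 0.75 L × 24/5 × 1000 mL/L = 3600 mL
coconut milk: (1 tbsp + 2 tsp = 5/3 tbsp) × 24/5 × 15 mL/tbsp = 120 mL

breadcrumbs: 875 g; vegetable oil: 3600 mL; coconut milk: 120 mL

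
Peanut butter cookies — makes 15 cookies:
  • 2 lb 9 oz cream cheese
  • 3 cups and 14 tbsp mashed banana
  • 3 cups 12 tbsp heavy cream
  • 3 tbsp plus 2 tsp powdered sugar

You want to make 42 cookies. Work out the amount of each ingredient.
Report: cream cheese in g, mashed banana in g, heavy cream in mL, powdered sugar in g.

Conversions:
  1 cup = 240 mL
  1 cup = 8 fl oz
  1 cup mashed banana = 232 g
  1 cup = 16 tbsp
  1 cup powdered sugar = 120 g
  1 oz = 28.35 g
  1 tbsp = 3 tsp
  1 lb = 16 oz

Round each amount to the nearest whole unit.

Scaling factor: 42/15 = 14/5 = 2.8.
cream cheese: (2 lb + 9 oz = 2.5625 lb) × 14/5 × 16 oz/lb × 28.35 g/oz ≈ 3255 g
mashed banana: (3 cup + 14 tbsp = 3.875 cup) × 14/5 × 232 g/cup ≈ 2517 g
heavy cream: (3 cup + 12 tbsp = 3.75 cup) × 14/5 × 240 mL/cup = 2520 mL
powdered sugar: (3 tbsp + 2 tsp = 11/3 tbsp) × 14/5 ÷ 16 tbsp/cup × 120 g/cup = 77 g

cream cheese: 3255 g; mashed banana: 2517 g; heavy cream: 2520 mL; powdered sugar: 77 g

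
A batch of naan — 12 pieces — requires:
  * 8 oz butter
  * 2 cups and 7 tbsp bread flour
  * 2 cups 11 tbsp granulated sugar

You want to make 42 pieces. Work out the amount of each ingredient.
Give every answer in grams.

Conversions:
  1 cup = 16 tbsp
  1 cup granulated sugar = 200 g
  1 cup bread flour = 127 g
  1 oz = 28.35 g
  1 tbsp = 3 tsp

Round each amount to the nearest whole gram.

Scaling factor: 42/12 = 7/2 = 3.5.
butter: 8 oz × 7/2 × 28.35 g/oz ≈ 794 g
bread flour: (2 cup + 7 tbsp = 2.4375 cup) × 7/2 × 127 g/cup ≈ 1083 g
granulated sugar: (2 cup + 11 tbsp = 2.6875 cup) × 7/2 × 200 g/cup ≈ 1881 g

butter: 794 g; bread flour: 1083 g; granulated sugar: 1881 g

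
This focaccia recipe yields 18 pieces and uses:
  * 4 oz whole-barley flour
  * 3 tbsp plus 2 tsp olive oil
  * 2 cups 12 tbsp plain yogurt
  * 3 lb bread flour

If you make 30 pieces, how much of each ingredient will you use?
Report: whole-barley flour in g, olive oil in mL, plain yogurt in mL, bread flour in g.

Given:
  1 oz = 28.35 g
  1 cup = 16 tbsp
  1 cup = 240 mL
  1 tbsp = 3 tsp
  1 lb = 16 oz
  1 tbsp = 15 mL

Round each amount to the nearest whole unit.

Scaling factor: 30/18 = 5/3.
whole-barley flour: 4 oz × 5/3 × 28.35 g/oz = 189 g
olive oil: (3 tbsp + 2 tsp = 11/3 tbsp) × 5/3 × 15 mL/tbsp ≈ 92 mL
plain yogurt: (2 cup + 12 tbsp = 2.75 cup) × 5/3 × 240 mL/cup = 1100 mL
bread flour: 3 lb × 5/3 × 16 oz/lb × 28.35 g/oz = 2268 g

whole-barley flour: 189 g; olive oil: 92 mL; plain yogurt: 1100 mL; bread flour: 2268 g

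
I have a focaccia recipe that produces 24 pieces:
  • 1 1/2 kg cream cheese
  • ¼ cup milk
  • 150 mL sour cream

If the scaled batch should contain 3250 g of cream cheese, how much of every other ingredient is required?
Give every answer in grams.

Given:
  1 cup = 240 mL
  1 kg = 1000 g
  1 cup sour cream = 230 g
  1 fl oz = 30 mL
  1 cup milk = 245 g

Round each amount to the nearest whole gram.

The original recipe has 1500 g of cream cheese, so the scaling factor is 3250 ÷ 1500 = 13/6.
milk: 0.25 cup × 13/6 × 245 g/cup ≈ 133 g
sour cream: 150 mL × 13/6 ÷ 240 mL/cup × 230 g/cup ≈ 311 g

milk: 133 g; sour cream: 311 g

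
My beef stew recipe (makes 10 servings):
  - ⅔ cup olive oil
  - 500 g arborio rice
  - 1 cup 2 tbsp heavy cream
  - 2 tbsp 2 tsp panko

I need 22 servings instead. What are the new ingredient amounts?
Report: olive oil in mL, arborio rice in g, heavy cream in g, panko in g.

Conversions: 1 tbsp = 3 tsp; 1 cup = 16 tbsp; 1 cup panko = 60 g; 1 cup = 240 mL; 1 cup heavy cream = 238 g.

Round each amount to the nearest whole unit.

Scaling factor: 22/10 = 11/5 = 2.2.
olive oil: 2/3 cup × 11/5 × 240 mL/cup = 352 mL
arborio rice: 500 g × 11/5 = 1100 g
heavy cream: (1 cup + 2 tbsp = 1.125 cup) × 11/5 × 238 g/cup ≈ 589 g
panko: (2 tbsp + 2 tsp = 8/3 tbsp) × 11/5 ÷ 16 tbsp/cup × 60 g/cup = 22 g

olive oil: 352 mL; arborio rice: 1100 g; heavy cream: 589 g; panko: 22 g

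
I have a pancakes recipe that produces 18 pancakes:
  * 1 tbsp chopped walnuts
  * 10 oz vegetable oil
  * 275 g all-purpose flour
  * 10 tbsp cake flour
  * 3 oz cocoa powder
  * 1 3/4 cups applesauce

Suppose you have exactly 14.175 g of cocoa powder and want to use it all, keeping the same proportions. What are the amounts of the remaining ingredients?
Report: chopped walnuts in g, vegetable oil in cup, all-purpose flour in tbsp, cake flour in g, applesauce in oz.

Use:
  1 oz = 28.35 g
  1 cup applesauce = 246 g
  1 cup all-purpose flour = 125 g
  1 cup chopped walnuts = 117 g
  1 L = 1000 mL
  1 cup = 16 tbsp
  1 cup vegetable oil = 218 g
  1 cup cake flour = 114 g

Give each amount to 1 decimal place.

chopped walnuts: 1.2 g; vegetable oil: 0.2 cup; all-purpose flour: 5.9 tbsp; cake flour: 11.9 g; applesauce: 2.5 oz

The original recipe has 85.05 g of cocoa powder, so the scaling factor is 14.175 ÷ 85.05 = 1/6.
chopped walnuts: 1 tbsp × 1/6 ÷ 16 tbsp/cup × 117 g/cup ≈ 1.2 g
vegetable oil: 10 oz × 1/6 × 28.35 g/oz ÷ 218 g/cup ≈ 0.2 cup
all-purpose flour: 275 g × 1/6 ÷ 125 g/cup × 16 tbsp/cup ≈ 5.9 tbsp
cake flour: 10 tbsp × 1/6 ÷ 16 tbsp/cup × 114 g/cup ≈ 11.9 g
applesauce: 1.75 cup × 1/6 × 246 g/cup ÷ 28.35 g/oz ≈ 2.5 oz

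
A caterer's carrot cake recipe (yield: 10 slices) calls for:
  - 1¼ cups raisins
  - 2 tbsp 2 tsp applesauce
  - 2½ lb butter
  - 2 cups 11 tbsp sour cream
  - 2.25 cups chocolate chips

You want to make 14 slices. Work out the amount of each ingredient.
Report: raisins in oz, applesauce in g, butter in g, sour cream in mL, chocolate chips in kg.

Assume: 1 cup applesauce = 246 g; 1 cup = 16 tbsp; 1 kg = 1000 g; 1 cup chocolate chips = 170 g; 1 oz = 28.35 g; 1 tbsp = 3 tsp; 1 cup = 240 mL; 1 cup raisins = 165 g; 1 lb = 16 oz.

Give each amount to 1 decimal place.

Scaling factor: 14/10 = 7/5 = 1.4.
raisins: 1.25 cup × 7/5 × 165 g/cup ÷ 28.35 g/oz ≈ 10.2 oz
applesauce: (2 tbsp + 2 tsp = 8/3 tbsp) × 7/5 ÷ 16 tbsp/cup × 246 g/cup = 57.4 g
butter: 2.5 lb × 7/5 × 16 oz/lb × 28.35 g/oz = 1587.6 g
sour cream: (2 cup + 11 tbsp = 2.6875 cup) × 7/5 × 240 mL/cup = 903.0 mL
chocolate chips: 2.25 cup × 7/5 × 170 g/cup ÷ 1000 g/kg ≈ 0.5 kg

raisins: 10.2 oz; applesauce: 57.4 g; butter: 1587.6 g; sour cream: 903.0 mL; chocolate chips: 0.5 kg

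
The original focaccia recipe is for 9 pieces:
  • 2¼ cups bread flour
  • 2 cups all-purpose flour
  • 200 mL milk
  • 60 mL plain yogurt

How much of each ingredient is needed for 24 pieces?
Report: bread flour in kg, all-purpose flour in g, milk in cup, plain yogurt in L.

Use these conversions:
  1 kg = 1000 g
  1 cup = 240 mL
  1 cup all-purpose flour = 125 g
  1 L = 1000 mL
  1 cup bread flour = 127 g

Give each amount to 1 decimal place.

Scaling factor: 24/9 = 8/3.
bread flour: 2.25 cup × 8/3 × 127 g/cup ÷ 1000 g/kg ≈ 0.8 kg
all-purpose flour: 2 cup × 8/3 × 125 g/cup ≈ 666.7 g
milk: 200 mL × 8/3 ÷ 240 mL/cup ≈ 2.2 cup
plain yogurt: 60 mL × 8/3 ÷ 1000 mL/L ≈ 0.2 L

bread flour: 0.8 kg; all-purpose flour: 666.7 g; milk: 2.2 cup; plain yogurt: 0.2 L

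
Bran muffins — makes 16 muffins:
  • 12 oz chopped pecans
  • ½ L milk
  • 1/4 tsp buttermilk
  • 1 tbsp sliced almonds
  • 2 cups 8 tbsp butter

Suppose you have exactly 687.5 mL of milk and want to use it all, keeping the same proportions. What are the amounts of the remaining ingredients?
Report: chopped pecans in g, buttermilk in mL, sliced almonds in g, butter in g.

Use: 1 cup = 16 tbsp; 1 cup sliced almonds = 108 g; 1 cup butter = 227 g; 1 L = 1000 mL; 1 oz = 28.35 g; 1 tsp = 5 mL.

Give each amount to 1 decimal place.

The original recipe has 500 mL of milk, so the scaling factor is 687.5 ÷ 500 = 11/8 = 1.375.
chopped pecans: 12 oz × 11/8 × 28.35 g/oz ≈ 467.8 g
buttermilk: 0.25 tsp × 11/8 × 5 mL/tsp ≈ 1.7 mL
sliced almonds: 1 tbsp × 11/8 ÷ 16 tbsp/cup × 108 g/cup ≈ 9.3 g
butter: (2 cup + 8 tbsp = 2.5 cup) × 11/8 × 227 g/cup ≈ 780.3 g

chopped pecans: 467.8 g; buttermilk: 1.7 mL; sliced almonds: 9.3 g; butter: 780.3 g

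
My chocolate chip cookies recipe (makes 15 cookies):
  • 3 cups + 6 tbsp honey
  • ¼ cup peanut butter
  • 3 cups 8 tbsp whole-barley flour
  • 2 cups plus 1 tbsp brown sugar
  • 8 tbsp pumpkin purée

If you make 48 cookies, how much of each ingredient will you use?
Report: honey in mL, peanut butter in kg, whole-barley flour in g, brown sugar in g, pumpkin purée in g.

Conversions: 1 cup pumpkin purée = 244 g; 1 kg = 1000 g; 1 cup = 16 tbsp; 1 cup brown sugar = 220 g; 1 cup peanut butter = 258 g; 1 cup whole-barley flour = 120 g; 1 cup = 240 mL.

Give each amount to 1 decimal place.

honey: 2592.0 mL; peanut butter: 0.2 kg; whole-barley flour: 1344.0 g; brown sugar: 1452.0 g; pumpkin purée: 390.4 g

Scaling factor: 48/15 = 16/5 = 3.2.
honey: (3 cup + 6 tbsp = 3.375 cup) × 16/5 × 240 mL/cup = 2592.0 mL
peanut butter: 0.25 cup × 16/5 × 258 g/cup ÷ 1000 g/kg ≈ 0.2 kg
whole-barley flour: (3 cup + 8 tbsp = 3.5 cup) × 16/5 × 120 g/cup = 1344.0 g
brown sugar: (2 cup + 1 tbsp = 2.0625 cup) × 16/5 × 220 g/cup = 1452.0 g
pumpkin purée: 8 tbsp × 16/5 ÷ 16 tbsp/cup × 244 g/cup = 390.4 g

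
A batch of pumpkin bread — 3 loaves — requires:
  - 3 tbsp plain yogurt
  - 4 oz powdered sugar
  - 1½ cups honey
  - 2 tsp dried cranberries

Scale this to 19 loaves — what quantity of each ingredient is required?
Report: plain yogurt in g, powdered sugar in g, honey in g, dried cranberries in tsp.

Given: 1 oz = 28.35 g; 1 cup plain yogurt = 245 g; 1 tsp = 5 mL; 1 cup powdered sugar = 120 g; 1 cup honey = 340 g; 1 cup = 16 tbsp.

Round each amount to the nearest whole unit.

Scaling factor: 19/3.
plain yogurt: 3 tbsp × 19/3 ÷ 16 tbsp/cup × 245 g/cup ≈ 291 g
powdered sugar: 4 oz × 19/3 × 28.35 g/oz ≈ 718 g
honey: 1.5 cup × 19/3 × 340 g/cup = 3230 g
dried cranberries: 2 tsp × 19/3 ≈ 13 tsp

plain yogurt: 291 g; powdered sugar: 718 g; honey: 3230 g; dried cranberries: 13 tsp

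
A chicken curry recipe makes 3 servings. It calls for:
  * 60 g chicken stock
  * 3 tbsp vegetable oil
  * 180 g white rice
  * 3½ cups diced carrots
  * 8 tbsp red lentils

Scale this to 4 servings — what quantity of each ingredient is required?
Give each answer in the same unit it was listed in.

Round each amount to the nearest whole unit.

chicken stock: 80 g; vegetable oil: 4 tbsp; white rice: 240 g; diced carrots: 5 cup; red lentils: 11 tbsp

Scaling factor: 4/3.
chicken stock: 60 g × 4/3 = 80 g
vegetable oil: 3 tbsp × 4/3 = 4 tbsp
white rice: 180 g × 4/3 = 240 g
diced carrots: 3.5 cup × 4/3 ≈ 5 cup
red lentils: 8 tbsp × 4/3 ≈ 11 tbsp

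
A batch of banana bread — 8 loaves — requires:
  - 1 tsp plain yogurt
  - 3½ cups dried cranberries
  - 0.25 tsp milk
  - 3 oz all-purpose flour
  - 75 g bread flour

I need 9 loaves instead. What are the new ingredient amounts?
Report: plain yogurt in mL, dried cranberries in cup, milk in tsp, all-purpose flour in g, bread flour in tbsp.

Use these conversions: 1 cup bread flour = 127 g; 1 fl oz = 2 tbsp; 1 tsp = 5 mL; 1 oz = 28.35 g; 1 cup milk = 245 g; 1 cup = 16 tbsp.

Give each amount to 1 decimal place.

plain yogurt: 5.6 mL; dried cranberries: 3.9 cup; milk: 0.3 tsp; all-purpose flour: 95.7 g; bread flour: 10.6 tbsp

Scaling factor: 9/8 = 1.125.
plain yogurt: 1 tsp × 9/8 × 5 mL/tsp ≈ 5.6 mL
dried cranberries: 3.5 cup × 9/8 ≈ 3.9 cup
milk: 0.25 tsp × 9/8 ≈ 0.3 tsp
all-purpose flour: 3 oz × 9/8 × 28.35 g/oz ≈ 95.7 g
bread flour: 75 g × 9/8 ÷ 127 g/cup × 16 tbsp/cup ≈ 10.6 tbsp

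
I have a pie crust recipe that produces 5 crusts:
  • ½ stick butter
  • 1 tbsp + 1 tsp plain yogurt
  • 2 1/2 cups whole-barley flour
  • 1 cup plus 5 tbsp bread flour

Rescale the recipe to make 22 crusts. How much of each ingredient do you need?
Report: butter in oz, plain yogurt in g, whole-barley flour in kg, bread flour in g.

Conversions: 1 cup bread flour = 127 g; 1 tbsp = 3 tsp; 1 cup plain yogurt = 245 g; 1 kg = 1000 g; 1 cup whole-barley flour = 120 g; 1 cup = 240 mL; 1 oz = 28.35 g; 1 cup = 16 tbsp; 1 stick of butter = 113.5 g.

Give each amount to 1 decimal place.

Scaling factor: 22/5 = 4.4.
butter: 0.5 stick × 22/5 × 113.5 g/stick ÷ 28.35 g/oz ≈ 8.8 oz
plain yogurt: (1 tbsp + 1 tsp = 4/3 tbsp) × 22/5 ÷ 16 tbsp/cup × 245 g/cup ≈ 89.8 g
whole-barley flour: 2.5 cup × 22/5 × 120 g/cup ÷ 1000 g/kg ≈ 1.3 kg
bread flour: (1 cup + 5 tbsp = 1.3125 cup) × 22/5 × 127 g/cup ≈ 733.4 g

butter: 8.8 oz; plain yogurt: 89.8 g; whole-barley flour: 1.3 kg; bread flour: 733.4 g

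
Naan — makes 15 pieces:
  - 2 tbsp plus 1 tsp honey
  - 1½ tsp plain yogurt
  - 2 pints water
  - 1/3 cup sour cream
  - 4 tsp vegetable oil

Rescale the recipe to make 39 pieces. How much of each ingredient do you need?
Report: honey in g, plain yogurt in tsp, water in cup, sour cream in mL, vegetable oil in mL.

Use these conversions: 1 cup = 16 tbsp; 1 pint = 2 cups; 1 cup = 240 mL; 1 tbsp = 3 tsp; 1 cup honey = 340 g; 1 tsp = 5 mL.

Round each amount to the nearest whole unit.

honey: 129 g; plain yogurt: 4 tsp; water: 10 cup; sour cream: 208 mL; vegetable oil: 52 mL

Scaling factor: 39/15 = 13/5 = 2.6.
honey: (2 tbsp + 1 tsp = 7/3 tbsp) × 13/5 ÷ 16 tbsp/cup × 340 g/cup ≈ 129 g
plain yogurt: 1.5 tsp × 13/5 ≈ 4 tsp
water: 2 pint × 13/5 × 2 cup/pint ≈ 10 cup
sour cream: 1/3 cup × 13/5 × 240 mL/cup = 208 mL
vegetable oil: 4 tsp × 13/5 × 5 mL/tsp = 52 mL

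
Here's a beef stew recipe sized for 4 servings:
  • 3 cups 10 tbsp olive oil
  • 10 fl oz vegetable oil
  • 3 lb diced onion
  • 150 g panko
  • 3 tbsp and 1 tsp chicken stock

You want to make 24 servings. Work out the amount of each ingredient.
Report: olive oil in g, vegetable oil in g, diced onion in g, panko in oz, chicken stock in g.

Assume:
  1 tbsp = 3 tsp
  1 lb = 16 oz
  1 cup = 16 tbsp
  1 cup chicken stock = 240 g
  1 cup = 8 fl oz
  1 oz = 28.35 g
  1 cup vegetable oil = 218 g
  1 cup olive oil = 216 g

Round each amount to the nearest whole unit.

olive oil: 4698 g; vegetable oil: 1635 g; diced onion: 8165 g; panko: 32 oz; chicken stock: 300 g

Scaling factor: 24/4 = 6.
olive oil: (3 cup + 10 tbsp = 3.625 cup) × 6 × 216 g/cup = 4698 g
vegetable oil: 10 fl oz × 6 ÷ 8 fl oz/cup × 218 g/cup = 1635 g
diced onion: 3 lb × 6 × 16 oz/lb × 28.35 g/oz ≈ 8165 g
panko: 150 g × 6 ÷ 28.35 g/oz ≈ 32 oz
chicken stock: (3 tbsp + 1 tsp = 10/3 tbsp) × 6 ÷ 16 tbsp/cup × 240 g/cup = 300 g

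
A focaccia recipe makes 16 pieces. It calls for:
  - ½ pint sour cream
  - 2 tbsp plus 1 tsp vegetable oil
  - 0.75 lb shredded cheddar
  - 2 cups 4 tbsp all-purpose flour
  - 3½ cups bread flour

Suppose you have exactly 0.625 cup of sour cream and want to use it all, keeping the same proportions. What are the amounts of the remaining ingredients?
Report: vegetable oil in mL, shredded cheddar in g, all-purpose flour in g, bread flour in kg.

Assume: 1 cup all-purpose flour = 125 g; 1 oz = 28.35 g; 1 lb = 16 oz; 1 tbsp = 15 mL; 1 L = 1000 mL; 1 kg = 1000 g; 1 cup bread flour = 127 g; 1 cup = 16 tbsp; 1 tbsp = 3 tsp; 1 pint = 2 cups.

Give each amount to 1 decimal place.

vegetable oil: 21.9 mL; shredded cheddar: 212.6 g; all-purpose flour: 175.8 g; bread flour: 0.3 kg

The original recipe has 1 cup of sour cream, so the scaling factor is 0.625 ÷ 1 = 5/8 = 0.625.
vegetable oil: (2 tbsp + 1 tsp = 7/3 tbsp) × 5/8 × 15 mL/tbsp ≈ 21.9 mL
shredded cheddar: 0.75 lb × 5/8 × 16 oz/lb × 28.35 g/oz ≈ 212.6 g
all-purpose flour: (2 cup + 4 tbsp = 2.25 cup) × 5/8 × 125 g/cup ≈ 175.8 g
bread flour: 3.5 cup × 5/8 × 127 g/cup ÷ 1000 g/kg ≈ 0.3 kg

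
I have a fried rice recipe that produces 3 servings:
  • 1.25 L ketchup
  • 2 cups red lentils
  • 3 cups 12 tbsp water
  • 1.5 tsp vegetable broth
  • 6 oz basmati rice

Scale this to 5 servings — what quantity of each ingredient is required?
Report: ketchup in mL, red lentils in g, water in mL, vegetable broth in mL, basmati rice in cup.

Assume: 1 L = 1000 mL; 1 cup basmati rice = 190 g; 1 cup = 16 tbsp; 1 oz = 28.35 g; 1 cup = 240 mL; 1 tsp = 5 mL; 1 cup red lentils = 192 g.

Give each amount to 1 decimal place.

ketchup: 2083.3 mL; red lentils: 640.0 g; water: 1500.0 mL; vegetable broth: 12.5 mL; basmati rice: 1.5 cup

Scaling factor: 5/3.
ketchup: 1.25 L × 5/3 × 1000 mL/L ≈ 2083.3 mL
red lentils: 2 cup × 5/3 × 192 g/cup = 640.0 g
water: (3 cup + 12 tbsp = 3.75 cup) × 5/3 × 240 mL/cup = 1500.0 mL
vegetable broth: 1.5 tsp × 5/3 × 5 mL/tsp = 12.5 mL
basmati rice: 6 oz × 5/3 × 28.35 g/oz ÷ 190 g/cup ≈ 1.5 cup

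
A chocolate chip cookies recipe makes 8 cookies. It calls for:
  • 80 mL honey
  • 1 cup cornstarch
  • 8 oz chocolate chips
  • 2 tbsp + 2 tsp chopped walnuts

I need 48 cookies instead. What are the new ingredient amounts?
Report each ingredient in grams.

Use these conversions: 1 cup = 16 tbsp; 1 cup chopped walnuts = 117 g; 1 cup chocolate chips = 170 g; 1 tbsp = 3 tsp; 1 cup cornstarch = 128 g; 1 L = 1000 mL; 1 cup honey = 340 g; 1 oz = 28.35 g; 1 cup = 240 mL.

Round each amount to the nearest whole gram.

honey: 680 g; cornstarch: 768 g; chocolate chips: 1361 g; chopped walnuts: 117 g

Scaling factor: 48/8 = 6.
honey: 80 mL × 6 ÷ 240 mL/cup × 340 g/cup = 680 g
cornstarch: 1 cup × 6 × 128 g/cup = 768 g
chocolate chips: 8 oz × 6 × 28.35 g/oz ≈ 1361 g
chopped walnuts: (2 tbsp + 2 tsp = 8/3 tbsp) × 6 ÷ 16 tbsp/cup × 117 g/cup = 117 g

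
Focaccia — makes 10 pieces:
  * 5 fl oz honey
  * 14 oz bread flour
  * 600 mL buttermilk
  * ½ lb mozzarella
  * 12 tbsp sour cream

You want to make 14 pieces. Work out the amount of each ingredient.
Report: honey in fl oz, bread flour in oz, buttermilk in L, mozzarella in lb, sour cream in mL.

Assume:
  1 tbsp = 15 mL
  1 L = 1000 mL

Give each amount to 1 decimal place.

Scaling factor: 14/10 = 7/5 = 1.4.
honey: 5 fl oz × 7/5 = 7.0 fl oz
bread flour: 14 oz × 7/5 = 19.6 oz
buttermilk: 600 mL × 7/5 ÷ 1000 mL/L ≈ 0.8 L
mozzarella: 0.5 lb × 7/5 = 0.7 lb
sour cream: 12 tbsp × 7/5 × 15 mL/tbsp = 252.0 mL

honey: 7.0 fl oz; bread flour: 19.6 oz; buttermilk: 0.8 L; mozzarella: 0.7 lb; sour cream: 252.0 mL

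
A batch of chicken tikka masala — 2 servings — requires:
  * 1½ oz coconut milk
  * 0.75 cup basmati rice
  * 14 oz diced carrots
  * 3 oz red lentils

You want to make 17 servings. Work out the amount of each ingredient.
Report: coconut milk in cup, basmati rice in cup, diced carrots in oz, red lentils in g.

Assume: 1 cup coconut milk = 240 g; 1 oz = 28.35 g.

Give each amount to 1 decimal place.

coconut milk: 1.5 cup; basmati rice: 6.4 cup; diced carrots: 119.0 oz; red lentils: 722.9 g

Scaling factor: 17/2 = 8.5.
coconut milk: 1.5 oz × 17/2 × 28.35 g/oz ÷ 240 g/cup ≈ 1.5 cup
basmati rice: 0.75 cup × 17/2 ≈ 6.4 cup
diced carrots: 14 oz × 17/2 = 119.0 oz
red lentils: 3 oz × 17/2 × 28.35 g/oz ≈ 722.9 g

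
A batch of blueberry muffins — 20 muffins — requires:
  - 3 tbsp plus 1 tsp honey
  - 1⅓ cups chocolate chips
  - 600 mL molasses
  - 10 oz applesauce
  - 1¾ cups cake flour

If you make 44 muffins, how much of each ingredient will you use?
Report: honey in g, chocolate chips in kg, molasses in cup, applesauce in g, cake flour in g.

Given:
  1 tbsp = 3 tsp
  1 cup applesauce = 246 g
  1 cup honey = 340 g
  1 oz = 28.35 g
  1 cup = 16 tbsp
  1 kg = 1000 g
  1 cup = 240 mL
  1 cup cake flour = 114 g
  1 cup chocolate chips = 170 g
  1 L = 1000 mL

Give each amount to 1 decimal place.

Scaling factor: 44/20 = 11/5 = 2.2.
honey: (3 tbsp + 1 tsp = 10/3 tbsp) × 11/5 ÷ 16 tbsp/cup × 340 g/cup ≈ 155.8 g
chocolate chips: 4/3 cup × 11/5 × 170 g/cup ÷ 1000 g/kg ≈ 0.5 kg
molasses: 600 mL × 11/5 ÷ 240 mL/cup = 5.5 cup
applesauce: 10 oz × 11/5 × 28.35 g/oz = 623.7 g
cake flour: 1.75 cup × 11/5 × 114 g/cup = 438.9 g

honey: 155.8 g; chocolate chips: 0.5 kg; molasses: 5.5 cup; applesauce: 623.7 g; cake flour: 438.9 g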